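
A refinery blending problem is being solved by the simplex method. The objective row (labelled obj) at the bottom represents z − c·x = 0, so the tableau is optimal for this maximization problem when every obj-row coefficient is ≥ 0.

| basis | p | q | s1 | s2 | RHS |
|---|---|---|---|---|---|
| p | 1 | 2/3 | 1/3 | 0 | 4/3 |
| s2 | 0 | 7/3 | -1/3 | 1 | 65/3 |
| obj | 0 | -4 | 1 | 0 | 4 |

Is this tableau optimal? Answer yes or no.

no

The obj-row has a negative entry -4 in column q, so it is not optimal.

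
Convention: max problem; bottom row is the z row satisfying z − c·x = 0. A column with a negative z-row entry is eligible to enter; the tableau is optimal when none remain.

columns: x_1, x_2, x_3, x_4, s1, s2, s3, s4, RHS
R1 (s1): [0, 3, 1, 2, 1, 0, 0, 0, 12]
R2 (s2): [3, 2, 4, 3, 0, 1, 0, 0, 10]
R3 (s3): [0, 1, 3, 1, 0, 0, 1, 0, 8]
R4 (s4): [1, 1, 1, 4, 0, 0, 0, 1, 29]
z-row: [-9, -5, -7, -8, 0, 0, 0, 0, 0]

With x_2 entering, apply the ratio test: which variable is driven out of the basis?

s1

Column x_2 entries and ratios — s1: 12/3 = 4; s2: 10/2 = 5; s3: 8/1 = 8; s4: 29/1 = 29.
Smallest ratio is 4 in the row of s1, so s1 leaves.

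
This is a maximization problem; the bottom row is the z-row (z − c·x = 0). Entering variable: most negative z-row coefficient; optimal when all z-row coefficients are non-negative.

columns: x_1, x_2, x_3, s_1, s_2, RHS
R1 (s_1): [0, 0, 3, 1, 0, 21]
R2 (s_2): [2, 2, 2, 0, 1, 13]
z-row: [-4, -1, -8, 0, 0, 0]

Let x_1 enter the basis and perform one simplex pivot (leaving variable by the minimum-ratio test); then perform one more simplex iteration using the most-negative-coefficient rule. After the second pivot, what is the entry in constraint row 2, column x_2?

Ratio test on column x_1 — row 1: entry 0 ≤ 0; row 2: 13/2 = 13/2. Minimum is 13/2 at row 2 (s_2 leaves); pivot element 2.
Divide row 2 by 2; eliminate column x_1 from the other rows.
Second iteration: most negative z-row entry is -4 in column x_3, so x_3 enters.
Ratio test on column x_3 — row 1: 21/3 = 7; row 2: (13/2)/1 = 13/2. Minimum is 13/2 at row 2 (x_1 leaves); pivot element 1.
Divide row 2 by 1; eliminate column x_3 from the other rows.
After both pivots, the entry at constraint row 2, column x_2 is 1.

1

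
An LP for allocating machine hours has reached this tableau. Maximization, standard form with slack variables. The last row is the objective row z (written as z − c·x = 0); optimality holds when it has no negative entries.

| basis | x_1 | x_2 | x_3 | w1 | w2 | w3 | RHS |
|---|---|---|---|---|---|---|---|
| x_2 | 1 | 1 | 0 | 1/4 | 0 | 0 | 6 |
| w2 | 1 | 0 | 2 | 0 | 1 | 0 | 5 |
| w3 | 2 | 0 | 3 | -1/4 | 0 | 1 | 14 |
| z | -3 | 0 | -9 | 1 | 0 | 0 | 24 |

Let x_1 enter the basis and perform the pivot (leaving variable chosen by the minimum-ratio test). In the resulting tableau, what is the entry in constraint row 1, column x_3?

-2

Ratio test on column x_1 — row 1: 6/1 = 6; row 2: 5/1 = 5; row 3: 14/2 = 7. Minimum is 5 at row 2 (w2 leaves); pivot element 1.
Divide row 2 by 1; eliminate column x_1 from the other rows.
Row 1 update in column x_3: 0 − 1·2 = -2.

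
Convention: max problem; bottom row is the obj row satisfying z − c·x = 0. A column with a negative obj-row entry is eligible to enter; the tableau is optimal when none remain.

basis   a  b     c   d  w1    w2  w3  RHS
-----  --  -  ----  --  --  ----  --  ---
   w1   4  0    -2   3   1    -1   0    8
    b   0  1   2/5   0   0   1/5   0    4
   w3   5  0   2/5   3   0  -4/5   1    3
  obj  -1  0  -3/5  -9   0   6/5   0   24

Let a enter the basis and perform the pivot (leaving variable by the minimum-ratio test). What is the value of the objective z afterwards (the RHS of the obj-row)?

Ratio test on column a — row 1: 8/4 = 2; row 2: entry 0 ≤ 0; row 3: 3/5 = 3/5. Minimum is 3/5 at row 3 (w3 leaves); pivot element 5.
Pivot on row 3; the obj-row RHS becomes 24 − (-1)·(3/5) = 123/5.

123/5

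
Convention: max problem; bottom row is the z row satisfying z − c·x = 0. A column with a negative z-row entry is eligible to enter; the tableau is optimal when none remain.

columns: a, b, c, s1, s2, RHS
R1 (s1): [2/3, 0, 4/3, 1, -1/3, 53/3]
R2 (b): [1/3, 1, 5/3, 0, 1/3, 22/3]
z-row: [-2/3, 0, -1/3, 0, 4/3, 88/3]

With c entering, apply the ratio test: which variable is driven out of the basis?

Column c entries and ratios — s1: (53/3)/(4/3) = 53/4; b: (22/3)/(5/3) = 22/5.
Smallest ratio is 22/5 in the row of b, so b leaves.

b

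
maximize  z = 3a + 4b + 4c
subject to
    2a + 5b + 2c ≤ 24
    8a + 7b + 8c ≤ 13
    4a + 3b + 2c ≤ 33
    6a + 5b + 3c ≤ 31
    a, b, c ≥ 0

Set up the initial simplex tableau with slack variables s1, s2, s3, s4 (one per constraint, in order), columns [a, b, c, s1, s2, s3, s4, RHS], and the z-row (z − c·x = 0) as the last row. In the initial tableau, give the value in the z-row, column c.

-4

The z-row carries the negated objective coefficients: the c entry is -4.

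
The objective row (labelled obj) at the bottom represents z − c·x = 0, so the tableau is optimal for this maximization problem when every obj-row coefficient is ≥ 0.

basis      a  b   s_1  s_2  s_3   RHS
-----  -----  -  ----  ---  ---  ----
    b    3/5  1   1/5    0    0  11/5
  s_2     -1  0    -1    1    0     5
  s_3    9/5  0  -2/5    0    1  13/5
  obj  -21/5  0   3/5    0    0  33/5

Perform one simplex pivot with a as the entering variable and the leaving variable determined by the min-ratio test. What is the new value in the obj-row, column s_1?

Ratio test on column a — row 1: (11/5)/(3/5) = 11/3; row 2: entry -1 ≤ 0; row 3: (13/5)/(9/5) = 13/9. Minimum is 13/9 at row 3 (s_3 leaves); pivot element 9/5.
Divide row 3 by 9/5; eliminate column a from the other rows.
obj-row update in column s_1: 3/5 − (-21/5)·(-2/9) = -1/3.

-1/3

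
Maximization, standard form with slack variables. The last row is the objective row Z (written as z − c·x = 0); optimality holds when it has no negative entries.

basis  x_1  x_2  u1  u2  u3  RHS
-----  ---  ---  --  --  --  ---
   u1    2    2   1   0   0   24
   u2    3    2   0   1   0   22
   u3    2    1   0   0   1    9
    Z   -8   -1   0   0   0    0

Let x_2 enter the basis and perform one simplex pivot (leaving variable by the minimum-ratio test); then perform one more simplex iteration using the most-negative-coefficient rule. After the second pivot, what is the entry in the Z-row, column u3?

4

Ratio test on column x_2 — row 1: 24/2 = 12; row 2: 22/2 = 11; row 3: 9/1 = 9. Minimum is 9 at row 3 (u3 leaves); pivot element 1.
Divide row 3 by 1; eliminate column x_2 from the other rows.
Second iteration: most negative Z-row entry is -6 in column x_1, so x_1 enters.
Ratio test on column x_1 — row 1: entry -2 ≤ 0; row 2: entry -1 ≤ 0; row 3: 9/2 = 9/2. Minimum is 9/2 at row 3 (x_2 leaves); pivot element 2.
Divide row 3 by 2; eliminate column x_1 from the other rows.
After both pivots, the entry at the Z-row, column u3 is 4.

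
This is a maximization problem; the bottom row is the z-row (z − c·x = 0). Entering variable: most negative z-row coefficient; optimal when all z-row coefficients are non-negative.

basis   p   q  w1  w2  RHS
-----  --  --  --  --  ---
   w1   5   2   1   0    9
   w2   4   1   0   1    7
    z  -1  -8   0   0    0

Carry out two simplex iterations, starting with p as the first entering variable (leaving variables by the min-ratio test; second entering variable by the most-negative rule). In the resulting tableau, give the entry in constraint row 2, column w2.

2/3

Ratio test on column p — row 1: 9/5 = 9/5; row 2: 7/4 = 7/4. Minimum is 7/4 at row 2 (w2 leaves); pivot element 4.
Divide row 2 by 4; eliminate column p from the other rows.
Second iteration: most negative z-row entry is -31/4 in column q, so q enters.
Ratio test on column q — row 1: (1/4)/(3/4) = 1/3; row 2: (7/4)/(1/4) = 7. Minimum is 1/3 at row 1 (w1 leaves); pivot element 3/4.
Divide row 1 by 3/4; eliminate column q from the other rows.
After both pivots, the entry at constraint row 2, column w2 is 2/3.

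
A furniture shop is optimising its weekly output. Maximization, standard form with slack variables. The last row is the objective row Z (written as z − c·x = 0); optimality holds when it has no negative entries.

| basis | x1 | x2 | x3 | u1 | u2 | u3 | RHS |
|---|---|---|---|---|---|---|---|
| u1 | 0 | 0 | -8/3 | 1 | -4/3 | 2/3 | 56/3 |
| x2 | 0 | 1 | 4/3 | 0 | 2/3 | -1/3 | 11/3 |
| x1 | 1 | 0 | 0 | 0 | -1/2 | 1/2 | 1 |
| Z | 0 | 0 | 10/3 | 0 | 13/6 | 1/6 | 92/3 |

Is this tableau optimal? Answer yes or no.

yes

Every Z-row coefficient is ≥ 0, so the tableau is optimal.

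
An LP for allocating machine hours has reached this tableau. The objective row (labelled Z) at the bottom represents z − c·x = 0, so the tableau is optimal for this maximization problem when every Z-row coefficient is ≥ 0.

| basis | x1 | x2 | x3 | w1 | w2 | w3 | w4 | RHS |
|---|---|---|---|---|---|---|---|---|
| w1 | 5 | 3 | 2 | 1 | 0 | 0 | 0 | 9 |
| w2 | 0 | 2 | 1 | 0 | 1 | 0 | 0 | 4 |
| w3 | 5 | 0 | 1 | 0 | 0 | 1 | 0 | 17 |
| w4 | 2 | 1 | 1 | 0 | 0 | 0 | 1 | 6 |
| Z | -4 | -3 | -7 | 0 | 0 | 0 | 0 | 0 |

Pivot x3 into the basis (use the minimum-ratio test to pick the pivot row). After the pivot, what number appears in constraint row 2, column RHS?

4

Ratio test on column x3 — row 1: 9/2 = 9/2; row 2: 4/1 = 4; row 3: 17/1 = 17; row 4: 6/1 = 6. Minimum is 4 at row 2 (w2 leaves); pivot element 1.
Divide row 2 by 1; eliminate column x3 from the other rows.
In the new row 2, the RHS entry is the old entry divided by the pivot: 4/1 = 4.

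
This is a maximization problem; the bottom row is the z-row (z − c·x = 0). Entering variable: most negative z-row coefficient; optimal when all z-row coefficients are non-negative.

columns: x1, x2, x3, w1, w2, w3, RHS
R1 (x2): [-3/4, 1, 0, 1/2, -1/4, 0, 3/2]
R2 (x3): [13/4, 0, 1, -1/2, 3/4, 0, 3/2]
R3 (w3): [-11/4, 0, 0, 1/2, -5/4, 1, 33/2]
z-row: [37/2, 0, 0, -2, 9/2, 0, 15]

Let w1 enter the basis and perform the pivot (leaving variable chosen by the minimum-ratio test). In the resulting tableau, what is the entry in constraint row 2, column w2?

Ratio test on column w1 — row 1: (3/2)/(1/2) = 3; row 2: entry -1/2 ≤ 0; row 3: (33/2)/(1/2) = 33. Minimum is 3 at row 1 (x2 leaves); pivot element 1/2.
Divide row 1 by 1/2; eliminate column w1 from the other rows.
Row 2 update in column w2: 3/4 − (-1/2)·(-1/2) = 1/2.

1/2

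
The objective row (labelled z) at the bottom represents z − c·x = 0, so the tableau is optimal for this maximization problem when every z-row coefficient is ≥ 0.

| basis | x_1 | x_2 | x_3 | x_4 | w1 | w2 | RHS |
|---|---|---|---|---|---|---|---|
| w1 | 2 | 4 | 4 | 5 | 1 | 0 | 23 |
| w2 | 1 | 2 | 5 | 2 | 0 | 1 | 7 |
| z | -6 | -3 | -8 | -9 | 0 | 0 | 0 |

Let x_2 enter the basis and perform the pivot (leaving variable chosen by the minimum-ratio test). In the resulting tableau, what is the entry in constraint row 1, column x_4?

Ratio test on column x_2 — row 1: 23/4 = 23/4; row 2: 7/2 = 7/2. Minimum is 7/2 at row 2 (w2 leaves); pivot element 2.
Divide row 2 by 2; eliminate column x_2 from the other rows.
Row 1 update in column x_4: 5 − 4·1 = 1.

1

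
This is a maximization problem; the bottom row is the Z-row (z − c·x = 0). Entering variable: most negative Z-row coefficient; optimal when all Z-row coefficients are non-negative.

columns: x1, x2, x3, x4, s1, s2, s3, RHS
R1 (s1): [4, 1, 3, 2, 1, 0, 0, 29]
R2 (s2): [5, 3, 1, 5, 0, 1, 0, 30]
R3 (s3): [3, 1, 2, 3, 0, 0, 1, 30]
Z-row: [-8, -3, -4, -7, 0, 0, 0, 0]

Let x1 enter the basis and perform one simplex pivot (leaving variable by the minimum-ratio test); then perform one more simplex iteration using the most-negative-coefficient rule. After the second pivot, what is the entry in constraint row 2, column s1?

Ratio test on column x1 — row 1: 29/4 = 29/4; row 2: 30/5 = 6; row 3: 30/3 = 10. Minimum is 6 at row 2 (s2 leaves); pivot element 5.
Divide row 2 by 5; eliminate column x1 from the other rows.
Second iteration: most negative Z-row entry is -12/5 in column x3, so x3 enters.
Ratio test on column x3 — row 1: 5/(11/5) = 25/11; row 2: 6/(1/5) = 30; row 3: 12/(7/5) = 60/7. Minimum is 25/11 at row 1 (s1 leaves); pivot element 11/5.
Divide row 1 by 11/5; eliminate column x3 from the other rows.
After both pivots, the entry at constraint row 2, column s1 is -1/11.

-1/11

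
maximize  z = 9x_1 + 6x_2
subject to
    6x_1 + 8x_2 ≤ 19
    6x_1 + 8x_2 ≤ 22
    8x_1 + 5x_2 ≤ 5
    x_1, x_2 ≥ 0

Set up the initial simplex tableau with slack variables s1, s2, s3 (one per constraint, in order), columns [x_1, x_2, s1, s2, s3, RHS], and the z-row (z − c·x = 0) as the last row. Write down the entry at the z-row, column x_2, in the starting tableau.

The z-row carries the negated objective coefficients: the x_2 entry is -6.

-6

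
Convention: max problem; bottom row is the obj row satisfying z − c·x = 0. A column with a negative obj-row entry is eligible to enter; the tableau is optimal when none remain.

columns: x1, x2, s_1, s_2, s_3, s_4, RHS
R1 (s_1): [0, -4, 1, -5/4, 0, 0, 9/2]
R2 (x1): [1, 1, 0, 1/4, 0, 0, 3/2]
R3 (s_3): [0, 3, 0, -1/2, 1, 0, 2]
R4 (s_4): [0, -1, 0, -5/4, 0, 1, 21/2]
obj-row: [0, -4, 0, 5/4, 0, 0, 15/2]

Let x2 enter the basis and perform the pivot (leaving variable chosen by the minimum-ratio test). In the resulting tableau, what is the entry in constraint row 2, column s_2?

Ratio test on column x2 — row 1: entry -4 ≤ 0; row 2: (3/2)/1 = 3/2; row 3: 2/3 = 2/3; row 4: entry -1 ≤ 0. Minimum is 2/3 at row 3 (s_3 leaves); pivot element 3.
Divide row 3 by 3; eliminate column x2 from the other rows.
Row 2 update in column s_2: 1/4 − 1·(-1/6) = 5/12.

5/12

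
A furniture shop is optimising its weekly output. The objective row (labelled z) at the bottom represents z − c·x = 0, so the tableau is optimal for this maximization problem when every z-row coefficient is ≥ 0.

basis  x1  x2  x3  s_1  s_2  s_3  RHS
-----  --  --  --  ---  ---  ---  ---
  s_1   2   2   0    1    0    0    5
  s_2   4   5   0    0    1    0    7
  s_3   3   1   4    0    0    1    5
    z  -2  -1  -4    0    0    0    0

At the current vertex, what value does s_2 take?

s_2 is basic (row 2); its value is the RHS of that row, 7.

7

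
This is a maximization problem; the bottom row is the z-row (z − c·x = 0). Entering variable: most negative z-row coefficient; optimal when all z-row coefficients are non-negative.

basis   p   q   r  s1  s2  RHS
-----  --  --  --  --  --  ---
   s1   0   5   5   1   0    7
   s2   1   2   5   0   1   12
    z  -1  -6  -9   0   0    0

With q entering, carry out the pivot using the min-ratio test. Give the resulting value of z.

42/5

Ratio test on column q — row 1: 7/5 = 7/5; row 2: 12/2 = 6. Minimum is 7/5 at row 1 (s1 leaves); pivot element 5.
Pivot on row 1; the z-row RHS becomes 0 − (-6)·(7/5) = 42/5.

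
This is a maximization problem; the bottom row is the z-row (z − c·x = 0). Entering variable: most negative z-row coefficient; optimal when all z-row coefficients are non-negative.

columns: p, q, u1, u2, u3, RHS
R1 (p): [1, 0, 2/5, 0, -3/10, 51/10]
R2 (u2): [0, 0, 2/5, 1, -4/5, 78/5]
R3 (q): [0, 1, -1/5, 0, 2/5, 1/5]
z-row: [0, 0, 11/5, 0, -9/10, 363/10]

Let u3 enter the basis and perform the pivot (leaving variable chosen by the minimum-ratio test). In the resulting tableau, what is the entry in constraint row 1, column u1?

Ratio test on column u3 — row 1: entry -3/10 ≤ 0; row 2: entry -4/5 ≤ 0; row 3: (1/5)/(2/5) = 1/2. Minimum is 1/2 at row 3 (q leaves); pivot element 2/5.
Divide row 3 by 2/5; eliminate column u3 from the other rows.
Row 1 update in column u1: 2/5 − (-3/10)·(-1/2) = 1/4.

1/4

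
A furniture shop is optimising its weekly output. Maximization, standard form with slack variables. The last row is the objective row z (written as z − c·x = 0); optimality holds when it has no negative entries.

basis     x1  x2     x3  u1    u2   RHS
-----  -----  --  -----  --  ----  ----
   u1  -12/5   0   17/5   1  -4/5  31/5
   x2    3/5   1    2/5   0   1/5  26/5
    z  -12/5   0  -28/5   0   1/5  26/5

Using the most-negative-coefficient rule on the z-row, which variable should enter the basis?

Negative z-row entries: x1: -12/5, x3: -28/5.
The most negative is -28/5 in column x3, so x3 enters.

x3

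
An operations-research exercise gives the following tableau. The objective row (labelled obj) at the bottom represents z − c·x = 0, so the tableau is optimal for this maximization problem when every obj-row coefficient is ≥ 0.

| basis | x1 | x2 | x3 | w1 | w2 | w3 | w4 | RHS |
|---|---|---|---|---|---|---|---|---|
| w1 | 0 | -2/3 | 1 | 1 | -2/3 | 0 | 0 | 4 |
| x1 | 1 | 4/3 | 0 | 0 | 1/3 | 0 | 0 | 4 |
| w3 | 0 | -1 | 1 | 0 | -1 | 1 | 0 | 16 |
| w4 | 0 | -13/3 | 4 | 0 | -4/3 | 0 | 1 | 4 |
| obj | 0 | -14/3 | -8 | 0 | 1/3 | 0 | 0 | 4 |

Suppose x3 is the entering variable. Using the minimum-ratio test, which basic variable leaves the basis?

Column x3 entries and ratios — w1: 4/1 = 4; x1: 0 ≤ 0, skip; w3: 16/1 = 16; w4: 4/4 = 1.
Smallest ratio is 1 in the row of w4, so w4 leaves.

w4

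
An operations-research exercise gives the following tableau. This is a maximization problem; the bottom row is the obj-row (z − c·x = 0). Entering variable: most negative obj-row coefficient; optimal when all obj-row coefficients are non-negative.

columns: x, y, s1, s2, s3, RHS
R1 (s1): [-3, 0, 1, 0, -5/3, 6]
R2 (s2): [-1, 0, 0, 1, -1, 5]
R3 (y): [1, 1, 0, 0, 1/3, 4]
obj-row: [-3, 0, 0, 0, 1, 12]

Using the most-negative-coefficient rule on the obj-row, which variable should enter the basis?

x

Negative obj-row entries: x: -3.
The most negative is -3 in column x, so x enters.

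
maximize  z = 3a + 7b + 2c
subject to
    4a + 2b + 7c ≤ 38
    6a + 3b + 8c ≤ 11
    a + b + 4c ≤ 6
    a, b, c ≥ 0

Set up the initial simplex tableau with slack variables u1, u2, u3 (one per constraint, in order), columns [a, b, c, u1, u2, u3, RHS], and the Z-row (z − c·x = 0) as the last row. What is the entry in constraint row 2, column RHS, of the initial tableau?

11

The RHS of constraint 2 is b_2 = 11.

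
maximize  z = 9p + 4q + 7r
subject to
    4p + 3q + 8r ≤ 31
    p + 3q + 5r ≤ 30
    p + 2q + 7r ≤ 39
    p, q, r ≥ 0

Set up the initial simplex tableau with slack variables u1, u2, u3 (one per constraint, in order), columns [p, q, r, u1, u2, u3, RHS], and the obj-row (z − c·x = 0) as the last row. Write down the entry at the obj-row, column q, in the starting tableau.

-4

The obj-row carries the negated objective coefficients: the q entry is -4.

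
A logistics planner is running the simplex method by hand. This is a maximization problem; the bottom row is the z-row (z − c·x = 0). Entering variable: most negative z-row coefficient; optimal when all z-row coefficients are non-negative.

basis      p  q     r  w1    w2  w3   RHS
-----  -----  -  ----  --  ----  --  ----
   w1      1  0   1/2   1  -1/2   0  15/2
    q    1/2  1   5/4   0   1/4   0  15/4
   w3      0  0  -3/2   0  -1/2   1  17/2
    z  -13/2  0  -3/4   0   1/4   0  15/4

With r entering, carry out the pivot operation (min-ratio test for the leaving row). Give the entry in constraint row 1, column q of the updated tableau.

-2/5

Ratio test on column r — row 1: (15/2)/(1/2) = 15; row 2: (15/4)/(5/4) = 3; row 3: entry -3/2 ≤ 0. Minimum is 3 at row 2 (q leaves); pivot element 5/4.
Divide row 2 by 5/4; eliminate column r from the other rows.
Row 1 update in column q: 0 − (1/2)·(4/5) = -2/5.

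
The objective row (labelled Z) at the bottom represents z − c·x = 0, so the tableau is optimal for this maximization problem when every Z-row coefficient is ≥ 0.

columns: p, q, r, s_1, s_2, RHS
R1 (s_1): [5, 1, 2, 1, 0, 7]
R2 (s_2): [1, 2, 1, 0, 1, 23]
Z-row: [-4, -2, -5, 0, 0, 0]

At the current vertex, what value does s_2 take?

23

s_2 is basic (row 2); its value is the RHS of that row, 23.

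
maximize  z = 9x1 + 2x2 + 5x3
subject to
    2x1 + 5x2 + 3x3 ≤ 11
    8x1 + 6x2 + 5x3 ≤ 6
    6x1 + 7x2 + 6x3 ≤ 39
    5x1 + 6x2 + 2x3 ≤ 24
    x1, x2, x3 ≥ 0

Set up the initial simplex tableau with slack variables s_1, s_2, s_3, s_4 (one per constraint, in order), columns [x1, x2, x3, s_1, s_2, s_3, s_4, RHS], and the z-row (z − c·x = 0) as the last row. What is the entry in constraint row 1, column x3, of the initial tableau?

3

Constraint 1 has coefficient 3 on x3.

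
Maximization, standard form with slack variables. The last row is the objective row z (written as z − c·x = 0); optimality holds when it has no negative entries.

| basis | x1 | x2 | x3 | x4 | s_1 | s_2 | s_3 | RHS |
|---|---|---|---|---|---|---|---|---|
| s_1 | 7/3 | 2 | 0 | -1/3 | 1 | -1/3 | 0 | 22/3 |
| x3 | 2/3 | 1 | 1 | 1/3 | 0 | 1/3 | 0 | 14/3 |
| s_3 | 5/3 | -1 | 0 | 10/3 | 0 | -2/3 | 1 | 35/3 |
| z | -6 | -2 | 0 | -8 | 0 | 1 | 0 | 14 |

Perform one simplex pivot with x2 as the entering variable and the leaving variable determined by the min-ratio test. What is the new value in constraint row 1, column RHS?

11/3

Ratio test on column x2 — row 1: (22/3)/2 = 11/3; row 2: (14/3)/1 = 14/3; row 3: entry -1 ≤ 0. Minimum is 11/3 at row 1 (s_1 leaves); pivot element 2.
Divide row 1 by 2; eliminate column x2 from the other rows.
In the new row 1, the RHS entry is the old entry divided by the pivot: (22/3)/2 = 11/3.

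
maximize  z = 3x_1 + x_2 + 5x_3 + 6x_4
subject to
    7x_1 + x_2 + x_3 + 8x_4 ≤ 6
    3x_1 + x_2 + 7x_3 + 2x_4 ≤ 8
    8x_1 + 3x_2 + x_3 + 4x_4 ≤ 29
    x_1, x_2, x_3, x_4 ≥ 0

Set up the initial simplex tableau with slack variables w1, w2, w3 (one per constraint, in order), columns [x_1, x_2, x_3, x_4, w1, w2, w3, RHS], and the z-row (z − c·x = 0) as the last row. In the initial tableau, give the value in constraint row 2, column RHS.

The RHS of constraint 2 is b_2 = 8.

8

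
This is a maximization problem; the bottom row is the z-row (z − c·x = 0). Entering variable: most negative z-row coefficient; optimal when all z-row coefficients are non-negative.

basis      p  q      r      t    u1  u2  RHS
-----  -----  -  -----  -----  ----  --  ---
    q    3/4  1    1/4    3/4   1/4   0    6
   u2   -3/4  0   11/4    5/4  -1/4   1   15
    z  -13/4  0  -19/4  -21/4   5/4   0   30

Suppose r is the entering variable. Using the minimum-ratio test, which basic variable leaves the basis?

u2

Column r entries and ratios — q: 6/(1/4) = 24; u2: 15/(11/4) = 60/11.
Smallest ratio is 60/11 in the row of u2, so u2 leaves.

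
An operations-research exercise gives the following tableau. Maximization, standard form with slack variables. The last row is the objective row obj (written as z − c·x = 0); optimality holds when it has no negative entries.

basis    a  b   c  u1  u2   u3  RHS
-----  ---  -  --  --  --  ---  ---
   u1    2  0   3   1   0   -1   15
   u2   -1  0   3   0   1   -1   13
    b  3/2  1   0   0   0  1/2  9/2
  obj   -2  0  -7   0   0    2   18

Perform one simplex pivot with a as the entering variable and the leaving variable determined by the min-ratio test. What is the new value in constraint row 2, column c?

Ratio test on column a — row 1: 15/2 = 15/2; row 2: entry -1 ≤ 0; row 3: (9/2)/(3/2) = 3. Minimum is 3 at row 3 (b leaves); pivot element 3/2.
Divide row 3 by 3/2; eliminate column a from the other rows.
Row 2 update in column c: 3 − (-1)·0 = 3.

3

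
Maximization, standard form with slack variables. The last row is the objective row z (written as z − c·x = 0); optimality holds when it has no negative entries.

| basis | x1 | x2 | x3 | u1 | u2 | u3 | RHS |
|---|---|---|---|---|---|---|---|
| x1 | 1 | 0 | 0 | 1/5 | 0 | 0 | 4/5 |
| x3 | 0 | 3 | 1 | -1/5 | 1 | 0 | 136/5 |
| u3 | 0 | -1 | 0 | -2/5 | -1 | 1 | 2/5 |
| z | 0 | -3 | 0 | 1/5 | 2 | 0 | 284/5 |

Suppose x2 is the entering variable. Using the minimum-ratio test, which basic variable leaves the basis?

x3

Column x2 entries and ratios — x1: 0 ≤ 0, skip; x3: (136/5)/3 = 136/15; u3: -1 ≤ 0, skip.
Smallest ratio is 136/15 in the row of x3, so x3 leaves.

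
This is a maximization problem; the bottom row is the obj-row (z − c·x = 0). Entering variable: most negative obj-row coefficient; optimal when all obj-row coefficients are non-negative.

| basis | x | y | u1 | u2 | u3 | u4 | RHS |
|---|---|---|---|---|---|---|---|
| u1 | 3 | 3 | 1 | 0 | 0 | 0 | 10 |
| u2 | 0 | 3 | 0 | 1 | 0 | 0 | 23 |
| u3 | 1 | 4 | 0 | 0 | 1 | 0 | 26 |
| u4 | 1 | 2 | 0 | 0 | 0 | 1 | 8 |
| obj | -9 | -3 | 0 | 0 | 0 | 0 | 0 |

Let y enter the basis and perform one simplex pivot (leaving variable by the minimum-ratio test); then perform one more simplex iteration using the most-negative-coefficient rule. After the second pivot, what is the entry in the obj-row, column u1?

Ratio test on column y — row 1: 10/3 = 10/3; row 2: 23/3 = 23/3; row 3: 26/4 = 13/2; row 4: 8/2 = 4. Minimum is 10/3 at row 1 (u1 leaves); pivot element 3.
Divide row 1 by 3; eliminate column y from the other rows.
Second iteration: most negative obj-row entry is -6 in column x, so x enters.
Ratio test on column x — row 1: (10/3)/1 = 10/3; row 2: entry -3 ≤ 0; row 3: entry -3 ≤ 0; row 4: entry -1 ≤ 0. Minimum is 10/3 at row 1 (y leaves); pivot element 1.
Divide row 1 by 1; eliminate column x from the other rows.
After both pivots, the entry at the obj-row, column u1 is 3.

3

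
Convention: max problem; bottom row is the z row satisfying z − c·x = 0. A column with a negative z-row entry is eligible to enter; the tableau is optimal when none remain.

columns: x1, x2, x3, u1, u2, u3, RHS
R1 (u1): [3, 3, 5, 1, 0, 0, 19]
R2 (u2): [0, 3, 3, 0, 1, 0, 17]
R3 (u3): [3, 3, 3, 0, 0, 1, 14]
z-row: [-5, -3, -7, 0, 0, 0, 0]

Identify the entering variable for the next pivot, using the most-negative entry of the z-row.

Negative z-row entries: x1: -5, x2: -3, x3: -7.
The most negative is -7 in column x3, so x3 enters.

x3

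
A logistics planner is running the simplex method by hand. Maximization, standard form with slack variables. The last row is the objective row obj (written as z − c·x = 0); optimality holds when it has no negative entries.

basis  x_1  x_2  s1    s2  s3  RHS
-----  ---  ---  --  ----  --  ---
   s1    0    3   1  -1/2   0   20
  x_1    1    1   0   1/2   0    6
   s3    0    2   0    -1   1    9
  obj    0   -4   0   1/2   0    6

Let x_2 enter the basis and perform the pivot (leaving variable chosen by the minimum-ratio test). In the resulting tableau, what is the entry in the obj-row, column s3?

2

Ratio test on column x_2 — row 1: 20/3 = 20/3; row 2: 6/1 = 6; row 3: 9/2 = 9/2. Minimum is 9/2 at row 3 (s3 leaves); pivot element 2.
Divide row 3 by 2; eliminate column x_2 from the other rows.
obj-row update in column s3: 0 − (-4)·(1/2) = 2.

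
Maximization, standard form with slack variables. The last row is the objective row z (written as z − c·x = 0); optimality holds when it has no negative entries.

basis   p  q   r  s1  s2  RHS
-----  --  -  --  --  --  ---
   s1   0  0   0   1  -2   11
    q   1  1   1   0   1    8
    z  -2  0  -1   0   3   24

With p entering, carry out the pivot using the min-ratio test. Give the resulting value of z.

40

Ratio test on column p — row 1: entry 0 ≤ 0; row 2: 8/1 = 8. Minimum is 8 at row 2 (q leaves); pivot element 1.
Pivot on row 2; the z-row RHS becomes 24 − (-2)·8 = 40.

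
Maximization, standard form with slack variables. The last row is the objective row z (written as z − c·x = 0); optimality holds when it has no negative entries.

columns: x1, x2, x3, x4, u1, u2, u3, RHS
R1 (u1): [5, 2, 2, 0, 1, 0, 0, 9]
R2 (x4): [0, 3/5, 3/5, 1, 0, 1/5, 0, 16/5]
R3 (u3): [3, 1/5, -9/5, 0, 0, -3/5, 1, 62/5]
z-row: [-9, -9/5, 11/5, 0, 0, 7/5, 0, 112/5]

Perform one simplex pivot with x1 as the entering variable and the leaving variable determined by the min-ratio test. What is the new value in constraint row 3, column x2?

-1

Ratio test on column x1 — row 1: 9/5 = 9/5; row 2: entry 0 ≤ 0; row 3: (62/5)/3 = 62/15. Minimum is 9/5 at row 1 (u1 leaves); pivot element 5.
Divide row 1 by 5; eliminate column x1 from the other rows.
Row 3 update in column x2: 1/5 − 3·(2/5) = -1.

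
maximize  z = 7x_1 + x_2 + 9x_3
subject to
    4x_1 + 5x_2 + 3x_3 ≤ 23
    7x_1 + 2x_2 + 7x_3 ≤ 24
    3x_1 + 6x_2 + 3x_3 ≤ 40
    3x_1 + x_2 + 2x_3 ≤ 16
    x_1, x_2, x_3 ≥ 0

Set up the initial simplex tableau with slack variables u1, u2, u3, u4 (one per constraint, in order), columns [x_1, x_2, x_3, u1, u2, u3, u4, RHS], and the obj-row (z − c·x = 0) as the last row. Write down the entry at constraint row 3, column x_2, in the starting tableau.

Constraint 3 has coefficient 6 on x_2.

6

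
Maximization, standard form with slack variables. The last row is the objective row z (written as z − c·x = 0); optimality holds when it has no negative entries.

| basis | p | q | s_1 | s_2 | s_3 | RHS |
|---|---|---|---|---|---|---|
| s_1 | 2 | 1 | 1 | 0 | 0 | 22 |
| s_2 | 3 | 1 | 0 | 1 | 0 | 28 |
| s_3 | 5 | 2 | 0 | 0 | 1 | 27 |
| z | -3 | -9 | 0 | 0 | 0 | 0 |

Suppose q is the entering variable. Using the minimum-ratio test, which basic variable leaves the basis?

Column q entries and ratios — s_1: 22/1 = 22; s_2: 28/1 = 28; s_3: 27/2 = 27/2.
Smallest ratio is 27/2 in the row of s_3, so s_3 leaves.

s_3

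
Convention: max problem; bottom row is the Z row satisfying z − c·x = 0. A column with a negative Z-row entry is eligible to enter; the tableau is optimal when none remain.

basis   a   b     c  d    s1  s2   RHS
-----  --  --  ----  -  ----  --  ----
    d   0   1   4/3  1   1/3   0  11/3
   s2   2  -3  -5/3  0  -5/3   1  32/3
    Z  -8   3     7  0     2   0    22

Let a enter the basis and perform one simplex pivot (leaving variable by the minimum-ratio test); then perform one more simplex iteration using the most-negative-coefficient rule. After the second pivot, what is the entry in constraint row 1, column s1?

1/3

Ratio test on column a — row 1: entry 0 ≤ 0; row 2: (32/3)/2 = 16/3. Minimum is 16/3 at row 2 (s2 leaves); pivot element 2.
Divide row 2 by 2; eliminate column a from the other rows.
Second iteration: most negative Z-row entry is -9 in column b, so b enters.
Ratio test on column b — row 1: (11/3)/1 = 11/3; row 2: entry -3/2 ≤ 0. Minimum is 11/3 at row 1 (d leaves); pivot element 1.
Divide row 1 by 1; eliminate column b from the other rows.
After both pivots, the entry at constraint row 1, column s1 is 1/3.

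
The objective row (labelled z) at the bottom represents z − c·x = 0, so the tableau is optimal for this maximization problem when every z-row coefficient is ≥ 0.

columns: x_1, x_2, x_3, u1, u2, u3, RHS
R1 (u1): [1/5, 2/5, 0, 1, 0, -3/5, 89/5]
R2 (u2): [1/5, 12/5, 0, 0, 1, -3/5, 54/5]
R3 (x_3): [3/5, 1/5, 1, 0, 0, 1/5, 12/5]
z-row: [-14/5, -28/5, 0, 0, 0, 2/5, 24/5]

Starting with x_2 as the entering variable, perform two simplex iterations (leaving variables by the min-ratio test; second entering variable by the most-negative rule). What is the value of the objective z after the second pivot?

36

Ratio test on column x_2 — row 1: (89/5)/(2/5) = 89/2; row 2: (54/5)/(12/5) = 9/2; row 3: (12/5)/(1/5) = 12. Minimum is 9/2 at row 2 (u2 leaves); pivot element 12/5.
Pivot on row 2; the z-row RHS becomes 24/5 − (-28/5)·(9/2) = 30.
Next entering variable (most negative z-row entry -7/3): x_1.
Ratio test on column x_1 — row 1: 16/(1/6) = 96; row 2: (9/2)/(1/12) = 54; row 3: (3/2)/(7/12) = 18/7. Minimum is 18/7 at row 3 (x_3 leaves); pivot element 7/12.
After the second pivot the z-row RHS is 30 − (-7/3)·(18/7) = 36.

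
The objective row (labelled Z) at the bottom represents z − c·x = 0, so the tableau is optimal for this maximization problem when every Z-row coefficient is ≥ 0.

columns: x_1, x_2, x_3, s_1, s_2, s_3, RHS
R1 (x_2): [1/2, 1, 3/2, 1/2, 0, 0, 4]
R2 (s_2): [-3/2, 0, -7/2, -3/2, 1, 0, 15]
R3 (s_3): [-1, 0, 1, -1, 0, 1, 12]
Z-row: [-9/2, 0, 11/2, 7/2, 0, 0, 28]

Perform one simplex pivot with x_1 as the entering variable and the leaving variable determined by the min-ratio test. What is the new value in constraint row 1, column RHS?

Ratio test on column x_1 — row 1: 4/(1/2) = 8; row 2: entry -3/2 ≤ 0; row 3: entry -1 ≤ 0. Minimum is 8 at row 1 (x_2 leaves); pivot element 1/2.
Divide row 1 by 1/2; eliminate column x_1 from the other rows.
In the new row 1, the RHS entry is the old entry divided by the pivot: 4/(1/2) = 8.

8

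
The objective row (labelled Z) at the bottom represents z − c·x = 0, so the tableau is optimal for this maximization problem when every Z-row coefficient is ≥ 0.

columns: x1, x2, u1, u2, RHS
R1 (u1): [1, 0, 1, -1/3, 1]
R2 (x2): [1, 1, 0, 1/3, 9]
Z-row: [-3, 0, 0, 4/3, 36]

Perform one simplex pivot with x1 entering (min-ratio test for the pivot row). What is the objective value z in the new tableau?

Ratio test on column x1 — row 1: 1/1 = 1; row 2: 9/1 = 9. Minimum is 1 at row 1 (u1 leaves); pivot element 1.
Pivot on row 1; the Z-row RHS becomes 36 − (-3)·1 = 39.

39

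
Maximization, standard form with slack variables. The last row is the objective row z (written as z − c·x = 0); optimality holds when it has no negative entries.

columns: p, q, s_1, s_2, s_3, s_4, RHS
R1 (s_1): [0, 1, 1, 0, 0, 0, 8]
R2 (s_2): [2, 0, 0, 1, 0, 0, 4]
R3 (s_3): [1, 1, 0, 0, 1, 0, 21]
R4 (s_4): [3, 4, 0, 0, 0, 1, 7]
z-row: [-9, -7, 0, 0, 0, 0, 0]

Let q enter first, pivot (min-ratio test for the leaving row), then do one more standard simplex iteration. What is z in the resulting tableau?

Ratio test on column q — row 1: 8/1 = 8; row 2: entry 0 ≤ 0; row 3: 21/1 = 21; row 4: 7/4 = 7/4. Minimum is 7/4 at row 4 (s_4 leaves); pivot element 4.
Pivot on row 4; the z-row RHS becomes 0 − (-7)·(7/4) = 49/4.
Next entering variable (most negative z-row entry -15/4): p.
Ratio test on column p — row 1: entry -3/4 ≤ 0; row 2: 4/2 = 2; row 3: (77/4)/(1/4) = 77; row 4: (7/4)/(3/4) = 7/3. Minimum is 2 at row 2 (s_2 leaves); pivot element 2.
After the second pivot the z-row RHS is 49/4 − (-15/4)·2 = 79/4.

79/4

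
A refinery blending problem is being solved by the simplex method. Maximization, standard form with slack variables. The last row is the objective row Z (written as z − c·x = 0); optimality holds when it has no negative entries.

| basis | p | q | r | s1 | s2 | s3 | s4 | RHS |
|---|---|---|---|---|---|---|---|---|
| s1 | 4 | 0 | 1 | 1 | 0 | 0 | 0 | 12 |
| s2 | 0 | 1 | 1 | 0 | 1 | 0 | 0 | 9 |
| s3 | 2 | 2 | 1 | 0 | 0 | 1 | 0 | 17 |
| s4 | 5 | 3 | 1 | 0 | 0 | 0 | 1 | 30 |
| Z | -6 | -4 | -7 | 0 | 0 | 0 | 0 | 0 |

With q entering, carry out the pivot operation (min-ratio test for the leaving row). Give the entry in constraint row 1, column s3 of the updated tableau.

0

Ratio test on column q — row 1: entry 0 ≤ 0; row 2: 9/1 = 9; row 3: 17/2 = 17/2; row 4: 30/3 = 10. Minimum is 17/2 at row 3 (s3 leaves); pivot element 2.
Divide row 3 by 2; eliminate column q from the other rows.
Row 1 update in column s3: 0 − 0·(1/2) = 0.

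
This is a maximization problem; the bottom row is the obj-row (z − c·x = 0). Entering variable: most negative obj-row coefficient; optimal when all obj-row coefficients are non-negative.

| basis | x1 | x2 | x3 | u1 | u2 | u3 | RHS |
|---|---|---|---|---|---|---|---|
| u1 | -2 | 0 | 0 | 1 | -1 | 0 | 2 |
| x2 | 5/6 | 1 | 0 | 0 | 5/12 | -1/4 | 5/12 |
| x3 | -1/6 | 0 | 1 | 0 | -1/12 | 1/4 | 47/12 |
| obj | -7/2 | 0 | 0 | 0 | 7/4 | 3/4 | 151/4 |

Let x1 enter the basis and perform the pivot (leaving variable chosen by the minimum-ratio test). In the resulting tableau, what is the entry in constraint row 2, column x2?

Ratio test on column x1 — row 1: entry -2 ≤ 0; row 2: (5/12)/(5/6) = 1/2; row 3: entry -1/6 ≤ 0. Minimum is 1/2 at row 2 (x2 leaves); pivot element 5/6.
Divide row 2 by 5/6; eliminate column x1 from the other rows.
In the new row 2, the x2 entry is the old entry divided by the pivot: 1/(5/6) = 6/5.

6/5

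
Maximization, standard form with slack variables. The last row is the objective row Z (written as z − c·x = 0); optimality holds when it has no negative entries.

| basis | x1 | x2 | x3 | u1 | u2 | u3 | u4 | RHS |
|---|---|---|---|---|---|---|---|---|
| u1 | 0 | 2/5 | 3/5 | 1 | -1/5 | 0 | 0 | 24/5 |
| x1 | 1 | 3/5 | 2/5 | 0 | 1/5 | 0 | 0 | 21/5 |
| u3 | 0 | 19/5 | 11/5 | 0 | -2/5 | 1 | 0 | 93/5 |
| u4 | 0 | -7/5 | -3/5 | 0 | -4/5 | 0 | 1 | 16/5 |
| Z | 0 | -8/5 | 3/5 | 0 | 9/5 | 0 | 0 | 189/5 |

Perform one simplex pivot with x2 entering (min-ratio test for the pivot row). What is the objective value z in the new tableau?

Ratio test on column x2 — row 1: (24/5)/(2/5) = 12; row 2: (21/5)/(3/5) = 7; row 3: (93/5)/(19/5) = 93/19; row 4: entry -7/5 ≤ 0. Minimum is 93/19 at row 3 (u3 leaves); pivot element 19/5.
Pivot on row 3; the Z-row RHS becomes 189/5 − (-8/5)·(93/19) = 867/19.

867/19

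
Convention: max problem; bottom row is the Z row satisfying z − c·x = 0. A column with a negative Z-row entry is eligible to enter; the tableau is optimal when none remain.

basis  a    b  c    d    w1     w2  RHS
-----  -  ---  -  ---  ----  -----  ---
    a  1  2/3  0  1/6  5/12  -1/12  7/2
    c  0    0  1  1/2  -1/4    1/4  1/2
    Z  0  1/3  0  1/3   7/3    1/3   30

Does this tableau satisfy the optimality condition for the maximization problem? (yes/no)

Every Z-row coefficient is ≥ 0, so the tableau is optimal.

yes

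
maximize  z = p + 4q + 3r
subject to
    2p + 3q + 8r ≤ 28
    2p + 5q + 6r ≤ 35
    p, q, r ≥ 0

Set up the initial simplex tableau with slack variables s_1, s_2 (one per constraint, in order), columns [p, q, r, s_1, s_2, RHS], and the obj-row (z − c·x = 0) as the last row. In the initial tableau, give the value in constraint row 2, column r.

Constraint 2 has coefficient 6 on r.

6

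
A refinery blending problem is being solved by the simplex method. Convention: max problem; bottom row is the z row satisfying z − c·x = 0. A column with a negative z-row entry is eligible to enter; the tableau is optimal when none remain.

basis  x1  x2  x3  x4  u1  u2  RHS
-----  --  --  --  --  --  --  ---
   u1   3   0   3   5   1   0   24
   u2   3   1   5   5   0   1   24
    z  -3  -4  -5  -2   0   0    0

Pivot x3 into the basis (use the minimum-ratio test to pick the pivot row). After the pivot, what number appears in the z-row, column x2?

-3

Ratio test on column x3 — row 1: 24/3 = 8; row 2: 24/5 = 24/5. Minimum is 24/5 at row 2 (u2 leaves); pivot element 5.
Divide row 2 by 5; eliminate column x3 from the other rows.
z-row update in column x2: -4 − (-5)·(1/5) = -3.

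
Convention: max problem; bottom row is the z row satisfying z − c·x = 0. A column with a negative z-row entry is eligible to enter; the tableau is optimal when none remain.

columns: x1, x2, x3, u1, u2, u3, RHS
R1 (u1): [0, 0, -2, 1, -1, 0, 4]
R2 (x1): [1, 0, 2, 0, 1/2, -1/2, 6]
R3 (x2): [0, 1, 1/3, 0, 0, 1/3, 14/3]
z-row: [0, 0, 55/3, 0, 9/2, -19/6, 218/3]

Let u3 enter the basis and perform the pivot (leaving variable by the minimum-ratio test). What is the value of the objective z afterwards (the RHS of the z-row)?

117

Ratio test on column u3 — row 1: entry 0 ≤ 0; row 2: entry -1/2 ≤ 0; row 3: (14/3)/(1/3) = 14. Minimum is 14 at row 3 (x2 leaves); pivot element 1/3.
Pivot on row 3; the z-row RHS becomes 218/3 − (-19/6)·14 = 117.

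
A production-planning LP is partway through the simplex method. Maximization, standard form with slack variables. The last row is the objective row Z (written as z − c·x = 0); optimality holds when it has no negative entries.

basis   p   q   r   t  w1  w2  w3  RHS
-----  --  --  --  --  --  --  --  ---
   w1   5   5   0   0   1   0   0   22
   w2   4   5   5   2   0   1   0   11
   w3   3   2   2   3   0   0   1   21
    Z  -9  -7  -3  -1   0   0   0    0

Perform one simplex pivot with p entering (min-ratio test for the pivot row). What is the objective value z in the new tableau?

Ratio test on column p — row 1: 22/5 = 22/5; row 2: 11/4 = 11/4; row 3: 21/3 = 7. Minimum is 11/4 at row 2 (w2 leaves); pivot element 4.
Pivot on row 2; the Z-row RHS becomes 0 − (-9)·(11/4) = 99/4.

99/4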